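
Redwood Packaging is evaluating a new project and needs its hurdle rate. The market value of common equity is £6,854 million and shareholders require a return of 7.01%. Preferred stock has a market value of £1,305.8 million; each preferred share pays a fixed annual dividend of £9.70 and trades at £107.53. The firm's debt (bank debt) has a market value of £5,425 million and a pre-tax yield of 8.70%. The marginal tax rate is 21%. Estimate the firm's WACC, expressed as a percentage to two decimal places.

7.15%

Cost of preferred: Rp = 9.7 / 107.53 = 9.0207%.
Total capital V = 6854 + 1305.8 + 5425 = 13584.8.
Equity: weight = 6854/13584.8 = 0.5045; cost = 7.01%.
Preferred: weight = 1305.8/13584.8 = 0.0961; cost = 9.0207%.
Bank debt: weight = 5425/13584.8 = 0.3993; after-tax cost = 8.7% × (1 − 21%) = 6.8730%.
WACC = 0.5045 × 7.0100% + 0.0961 × 9.0207% + 0.3993 × 6.8730% = 7.1486%.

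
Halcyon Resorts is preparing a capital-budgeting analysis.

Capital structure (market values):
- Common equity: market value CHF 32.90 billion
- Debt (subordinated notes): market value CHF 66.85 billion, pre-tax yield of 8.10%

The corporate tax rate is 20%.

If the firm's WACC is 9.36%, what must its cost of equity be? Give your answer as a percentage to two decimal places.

15.21%

Total capital V = 32.9 + 66.85 = 99.75.
Equity weight = 32.9/99.75 = 0.3298.
Subordinated notes weight = 66.85/99.75 = 0.6702.
Debt contribution = 0.6702 × 8.1% × (1 − 20%) = 4.3427%.
Required equity contribution = 9.36% − 4.3427% = 5.0173%.
Re = 5.0173% / 0.3298 = 15.2119%.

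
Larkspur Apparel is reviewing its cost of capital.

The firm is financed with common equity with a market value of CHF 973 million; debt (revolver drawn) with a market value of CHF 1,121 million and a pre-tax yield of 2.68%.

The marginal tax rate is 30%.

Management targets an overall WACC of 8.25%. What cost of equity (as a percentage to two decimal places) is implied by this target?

Total capital V = 973 + 1121 = 2094.
Equity weight = 973/2094 = 0.4647.
Revolver drawn weight = 1121/2094 = 0.5353.
Debt contribution = 0.5353 × 2.68% × (1 − 30%) = 1.0043%.
Required equity contribution = 8.25% − 1.0043% = 7.2457%.
Re = 7.2457% / 0.4647 = 15.5935%.

15.59%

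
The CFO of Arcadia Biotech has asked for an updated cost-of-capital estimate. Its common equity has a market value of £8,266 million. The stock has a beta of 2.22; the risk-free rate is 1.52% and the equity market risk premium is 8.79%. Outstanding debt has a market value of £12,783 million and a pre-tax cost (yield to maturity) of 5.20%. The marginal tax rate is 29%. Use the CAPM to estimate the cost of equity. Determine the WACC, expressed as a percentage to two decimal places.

10.50%

Cost of equity via CAPM: Re = 1.52% + 2.22 × 8.79% = 21.0338%.
Total capital V = 8266 + 12783 = 21049.
Equity: weight = 8266/21049 = 0.3927; cost = 21.0338%.
Debt: weight = 12783/21049 = 0.6073; after-tax cost = 5.2% × (1 − 29%) = 3.6920%.
WACC = 0.3927 × 21.0338% + 0.6073 × 3.6920% = 10.5022%.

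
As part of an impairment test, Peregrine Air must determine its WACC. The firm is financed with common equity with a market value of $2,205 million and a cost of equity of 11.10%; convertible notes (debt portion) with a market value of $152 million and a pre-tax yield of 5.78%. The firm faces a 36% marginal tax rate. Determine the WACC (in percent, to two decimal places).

10.62%

Total capital V = 2205 + 152 = 2357.
Equity: weight = 2205/2357 = 0.9355; cost = 11.1%.
Convertible notes (debt portion): weight = 152/2357 = 0.0645; after-tax cost = 5.78% × (1 − 36%) = 3.6992%.
WACC = 0.9355 × 11.1000% + 0.0645 × 3.6992% = 10.6227%.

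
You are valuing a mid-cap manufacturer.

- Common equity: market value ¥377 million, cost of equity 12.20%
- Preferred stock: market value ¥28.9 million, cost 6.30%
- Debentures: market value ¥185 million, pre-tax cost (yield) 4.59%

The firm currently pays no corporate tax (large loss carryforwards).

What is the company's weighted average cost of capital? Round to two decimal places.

9.53%

Total capital V = 377 + 28.9 + 185 = 590.9.
Equity: weight = 377/590.9 = 0.6380; cost = 12.2%.
Preferred: weight = 28.9/590.9 = 0.0489; cost = 6.3%.
Debentures: weight = 185/590.9 = 0.3131; after-tax cost = 4.59% × (1 − 0%) = 4.5900%.
WACC = 0.6380 × 12.2000% + 0.0489 × 6.3000% + 0.3131 × 4.5900% = 9.5289%.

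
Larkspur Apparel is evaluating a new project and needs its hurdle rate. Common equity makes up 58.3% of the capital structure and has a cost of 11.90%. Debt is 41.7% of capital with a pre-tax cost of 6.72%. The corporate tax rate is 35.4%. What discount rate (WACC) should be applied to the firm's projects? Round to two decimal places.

8.75%

After-tax cost of debt = 6.72% × (1 − 35.4%) = 4.3411%.
WACC = 0.583 × 11.9000% + 0.417 × 4.3411% = 8.7479%.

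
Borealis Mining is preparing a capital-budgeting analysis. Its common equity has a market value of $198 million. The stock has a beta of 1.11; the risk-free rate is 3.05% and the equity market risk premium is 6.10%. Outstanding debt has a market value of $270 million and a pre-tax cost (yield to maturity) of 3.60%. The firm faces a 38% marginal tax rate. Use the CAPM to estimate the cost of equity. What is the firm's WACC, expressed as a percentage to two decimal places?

Cost of equity via CAPM: Re = 3.05% + 1.11 × 6.1% = 9.8210%.
Total capital V = 198 + 270 = 468.
Equity: weight = 198/468 = 0.4231; cost = 9.821%.
Debt: weight = 270/468 = 0.5769; after-tax cost = 3.6% × (1 − 38%) = 2.2320%.
WACC = 0.4231 × 9.8210% + 0.5769 × 2.2320% = 5.4427%.

5.44%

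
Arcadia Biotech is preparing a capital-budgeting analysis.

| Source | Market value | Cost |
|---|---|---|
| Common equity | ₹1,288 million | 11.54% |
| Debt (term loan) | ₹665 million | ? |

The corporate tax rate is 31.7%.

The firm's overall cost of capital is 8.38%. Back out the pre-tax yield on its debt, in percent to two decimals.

3.31%

Total capital V = 1288 + 665 = 1953.
Equity weight = 1288/1953 = 0.6595.
Term loan weight = 665/1953 = 0.3405.
Equity contribution = 0.6595 × 11.54% = 7.6106%.
Remaining for debt = 8.38% − 7.6106% = 0.7694%.
Rd × (1 − 31.7%) × 0.3405 = 0.7694%  ⇒  Rd = 3.3083%.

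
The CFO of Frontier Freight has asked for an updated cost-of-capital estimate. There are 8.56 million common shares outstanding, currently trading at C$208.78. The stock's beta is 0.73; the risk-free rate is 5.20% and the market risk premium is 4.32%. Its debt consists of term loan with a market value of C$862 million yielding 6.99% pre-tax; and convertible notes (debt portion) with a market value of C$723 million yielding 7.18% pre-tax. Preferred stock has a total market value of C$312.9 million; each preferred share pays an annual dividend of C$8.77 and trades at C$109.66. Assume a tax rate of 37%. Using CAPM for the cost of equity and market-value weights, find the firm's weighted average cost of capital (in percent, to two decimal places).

Cost of equity via CAPM: Re = 5.2% + 0.73 × 4.32% = 8.3536%.
Cost of preferred: Rp = 8.77 / 109.66 = 7.9974%.
Market value of equity E = 208.78 × 8.56m = 1787.1568m.
Total capital V = 1787.1568 + 312.9 + 862 + 723 = 3685.0568.
Equity: weight = 1787.1568/3685.0568 = 0.4850; cost = 8.3536%.
Preferred: weight = 312.9/3685.0568 = 0.0849; cost = 7.9974%.
Term loan: weight = 862/3685.0568 = 0.2339; after-tax cost = 6.99% × (1 − 37%) = 4.4037%.
Convertible notes (debt portion): weight = 723/3685.0568 = 0.1962; after-tax cost = 7.18% × (1 − 37%) = 4.5234%.
WACC = 0.4850 × 8.3536% + 0.0849 × 7.9974% + 0.2339 × 4.4037% + 0.1962 × 4.5234% = 6.6479%.

6.65%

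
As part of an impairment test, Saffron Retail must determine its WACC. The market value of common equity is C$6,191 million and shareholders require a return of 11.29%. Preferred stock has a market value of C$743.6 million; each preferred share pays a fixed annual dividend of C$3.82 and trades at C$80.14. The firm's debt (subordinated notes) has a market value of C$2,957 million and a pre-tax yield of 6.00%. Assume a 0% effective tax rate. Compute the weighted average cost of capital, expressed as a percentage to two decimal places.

Cost of preferred: Rp = 3.82 / 80.14 = 4.7667%.
Total capital V = 6191 + 743.6 + 2957 = 9891.6.
Equity: weight = 6191/9891.6 = 0.6259; cost = 11.29%.
Preferred: weight = 743.6/9891.6 = 0.0752; cost = 4.7667%.
Subordinated notes: weight = 2957/9891.6 = 0.2989; after-tax cost = 6% × (1 − 0%) = 6.0000%.
WACC = 0.6259 × 11.2900% + 0.0752 × 4.7667% + 0.2989 × 6.0000% = 9.2182%.

9.22%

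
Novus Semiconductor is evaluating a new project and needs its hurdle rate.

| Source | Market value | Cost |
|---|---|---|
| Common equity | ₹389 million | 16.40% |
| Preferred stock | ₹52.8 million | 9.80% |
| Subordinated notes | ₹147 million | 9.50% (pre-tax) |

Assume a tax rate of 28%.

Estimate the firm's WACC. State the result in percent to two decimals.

Total capital V = 389 + 52.8 + 147 = 588.8.
Equity: weight = 389/588.8 = 0.6607; cost = 16.4%.
Preferred: weight = 52.8/588.8 = 0.0897; cost = 9.8%.
Subordinated notes: weight = 147/588.8 = 0.2497; after-tax cost = 9.5% × (1 − 28%) = 6.8400%.
WACC = 0.6607 × 16.4000% + 0.0897 × 9.8000% + 0.2497 × 6.8400% = 13.4214%.

13.42%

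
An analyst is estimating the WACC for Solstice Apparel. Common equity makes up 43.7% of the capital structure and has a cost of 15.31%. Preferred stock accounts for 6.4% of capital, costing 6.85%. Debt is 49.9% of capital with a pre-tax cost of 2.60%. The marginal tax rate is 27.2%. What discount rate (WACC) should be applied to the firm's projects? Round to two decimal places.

8.07%

After-tax cost of debt = 2.6% × (1 − 27.2%) = 1.8928%.
WACC = 0.437 × 15.3100% + 0.064 × 6.8500% + 0.499 × 1.8928% = 8.0734%.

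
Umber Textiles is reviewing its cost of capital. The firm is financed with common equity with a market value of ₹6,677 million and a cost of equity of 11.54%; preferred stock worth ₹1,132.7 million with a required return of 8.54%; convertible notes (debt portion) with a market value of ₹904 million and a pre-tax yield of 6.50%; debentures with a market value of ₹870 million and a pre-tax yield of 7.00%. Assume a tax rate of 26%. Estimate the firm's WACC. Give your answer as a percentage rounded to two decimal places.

Total capital V = 6677 + 1132.7 + 904 + 870 = 9583.7.
Equity: weight = 6677/9583.7 = 0.6967; cost = 11.54%.
Preferred: weight = 1132.7/9583.7 = 0.1182; cost = 8.54%.
Convertible notes (debt portion): weight = 904/9583.7 = 0.0943; after-tax cost = 6.5% × (1 − 26%) = 4.8100%.
Debentures: weight = 870/9583.7 = 0.0908; after-tax cost = 7% × (1 − 26%) = 5.1800%.
WACC = 0.6967 × 11.5400% + 0.1182 × 8.5400% + 0.0943 × 4.8100% + 0.0908 × 5.1800% = 9.9733%.

9.97%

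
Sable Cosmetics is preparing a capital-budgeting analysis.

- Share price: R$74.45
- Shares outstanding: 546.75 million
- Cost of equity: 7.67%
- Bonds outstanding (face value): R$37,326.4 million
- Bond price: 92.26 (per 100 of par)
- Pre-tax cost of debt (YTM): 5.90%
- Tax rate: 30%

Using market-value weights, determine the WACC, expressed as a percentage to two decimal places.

Market value of equity E = 74.45 × 546.75m = 40705.5375m. Market value of debt D = 37326.4m × 92.26/100 = 34437.33664m.
Total capital V = 40705.5375 + 34437.33664 = 75142.87414.
Equity: weight = 40705.5375/75142.87414 = 0.5417; cost = 7.67%.
Bonds outstanding: weight = 34437.33664/75142.87414 = 0.4583; after-tax cost = 5.9% × (1 − 30%) = 4.1300%.
WACC = 0.5417 × 7.6700% + 0.4583 × 4.1300% = 6.0476%.

6.05%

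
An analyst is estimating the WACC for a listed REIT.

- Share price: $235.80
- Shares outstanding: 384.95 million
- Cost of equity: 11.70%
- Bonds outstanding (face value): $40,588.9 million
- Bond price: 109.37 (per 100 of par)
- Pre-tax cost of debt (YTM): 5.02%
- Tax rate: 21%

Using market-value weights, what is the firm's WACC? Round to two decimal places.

9.16%

Market value of equity E = 235.8 × 384.95m = 90771.21m. Market value of debt D = 40588.9m × 109.37/100 = 44392.07993m.
Total capital V = 90771.21 + 44392.07993 = 135163.28993.
Equity: weight = 90771.21/135163.28993 = 0.6716; cost = 11.7%.
Bonds outstanding: weight = 44392.07993/135163.28993 = 0.3284; after-tax cost = 5.02% × (1 − 21%) = 3.9658%.
WACC = 0.6716 × 11.7000% + 0.3284 × 3.9658% = 9.1598%.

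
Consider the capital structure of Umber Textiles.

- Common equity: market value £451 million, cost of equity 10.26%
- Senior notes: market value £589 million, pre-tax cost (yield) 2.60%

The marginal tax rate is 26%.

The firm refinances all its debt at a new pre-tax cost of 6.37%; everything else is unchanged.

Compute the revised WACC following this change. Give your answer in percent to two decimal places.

7.12%

After the change:
Total capital V = 451 + 589 = 1040.
Equity: weight = 451/1040 = 0.4337; cost = 10.26%.
Senior notes: weight = 589/1040 = 0.5663; after-tax cost = 6.37% × (1 − 26%) = 4.7138%.
WACC = 0.4337 × 10.2600% + 0.5663 × 4.7138% = 7.1189%.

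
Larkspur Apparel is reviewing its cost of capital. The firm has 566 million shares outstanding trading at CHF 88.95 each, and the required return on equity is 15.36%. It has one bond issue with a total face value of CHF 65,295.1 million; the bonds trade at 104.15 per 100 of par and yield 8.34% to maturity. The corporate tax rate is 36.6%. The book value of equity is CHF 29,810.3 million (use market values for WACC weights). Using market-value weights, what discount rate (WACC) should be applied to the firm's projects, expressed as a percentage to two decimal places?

9.57%

Market value of equity E = 88.95 × 566m = 50345.7m. Market value of debt D = 65295.1m × 104.15/100 = 68004.84665m.
Total capital V = 50345.7 + 68004.84665 = 118350.54665.
Equity: weight = 50345.7/118350.54665 = 0.4254; cost = 15.36%.
Bonds outstanding: weight = 68004.84665/118350.54665 = 0.5746; after-tax cost = 8.34% × (1 − 36.6%) = 5.2876%.
WACC = 0.4254 × 15.3600% + 0.5746 × 5.2876% = 9.5723%.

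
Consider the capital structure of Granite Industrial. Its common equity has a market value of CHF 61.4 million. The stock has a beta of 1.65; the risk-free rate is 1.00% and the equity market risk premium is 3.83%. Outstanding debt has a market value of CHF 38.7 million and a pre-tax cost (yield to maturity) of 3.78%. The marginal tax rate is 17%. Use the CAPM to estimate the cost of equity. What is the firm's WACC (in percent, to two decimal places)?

5.70%

Cost of equity via CAPM: Re = 1.0% + 1.65 × 3.83% = 7.3195%.
Total capital V = 61.4 + 38.7 = 100.1.
Equity: weight = 61.4/100.1 = 0.6134; cost = 7.3195%.
Debt: weight = 38.7/100.1 = 0.3866; after-tax cost = 3.78% × (1 − 17%) = 3.1374%.
WACC = 0.6134 × 7.3195% + 0.3866 × 3.1374% = 5.7026%.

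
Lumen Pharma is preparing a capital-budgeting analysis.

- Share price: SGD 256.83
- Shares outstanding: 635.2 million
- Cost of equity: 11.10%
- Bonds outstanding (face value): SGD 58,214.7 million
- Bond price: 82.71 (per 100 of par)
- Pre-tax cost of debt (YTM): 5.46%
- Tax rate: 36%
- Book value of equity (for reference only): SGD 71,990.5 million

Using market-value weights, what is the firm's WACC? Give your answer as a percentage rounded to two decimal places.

9.37%

Market value of equity E = 256.83 × 635.2m = 163138.416m. Market value of debt D = 58214.7m × 82.71/100 = 48149.37837m.
Total capital V = 163138.416 + 48149.37837 = 211287.79437.
Equity: weight = 163138.416/211287.79437 = 0.7721; cost = 11.1%.
Bonds outstanding: weight = 48149.37837/211287.79437 = 0.2279; after-tax cost = 5.46% × (1 − 36%) = 3.4944%.
WACC = 0.7721 × 11.1000% + 0.2279 × 3.4944% = 9.3668%.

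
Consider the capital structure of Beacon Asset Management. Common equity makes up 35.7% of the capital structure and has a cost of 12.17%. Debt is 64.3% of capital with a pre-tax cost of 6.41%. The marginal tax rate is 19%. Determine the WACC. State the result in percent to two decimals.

After-tax cost of debt = 6.41% × (1 − 19%) = 5.1921%.
WACC = 0.357 × 12.1700% + 0.643 × 5.1921% = 7.6832%.

7.68%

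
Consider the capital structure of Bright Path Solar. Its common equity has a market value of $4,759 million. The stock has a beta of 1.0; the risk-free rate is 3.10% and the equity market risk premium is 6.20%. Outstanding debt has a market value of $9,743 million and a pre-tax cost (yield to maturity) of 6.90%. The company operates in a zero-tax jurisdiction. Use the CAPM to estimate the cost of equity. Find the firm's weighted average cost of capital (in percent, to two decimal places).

Cost of equity via CAPM: Re = 3.1% + 1.0 × 6.2% = 9.3000%.
Total capital V = 4759 + 9743 = 14502.
Equity: weight = 4759/14502 = 0.3282; cost = 9.3%.
Debt: weight = 9743/14502 = 0.6718; after-tax cost = 6.9% × (1 − 0%) = 6.9000%.
WACC = 0.3282 × 9.3000% + 0.6718 × 6.9000% = 7.6876%.

7.69%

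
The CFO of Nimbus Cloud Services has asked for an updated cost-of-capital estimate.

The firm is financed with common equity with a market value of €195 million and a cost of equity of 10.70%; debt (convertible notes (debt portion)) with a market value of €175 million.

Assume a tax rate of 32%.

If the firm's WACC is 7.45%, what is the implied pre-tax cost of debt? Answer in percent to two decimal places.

5.63%

Total capital V = 195 + 175 = 370.
Equity weight = 195/370 = 0.5270.
Convertible notes (debt portion) weight = 175/370 = 0.4730.
Equity contribution = 0.5270 × 10.7% = 5.6392%.
Remaining for debt = 7.45% − 5.6392% = 1.8108%.
Rd × (1 − 32%) × 0.4730 = 1.8108%  ⇒  Rd = 5.6303%.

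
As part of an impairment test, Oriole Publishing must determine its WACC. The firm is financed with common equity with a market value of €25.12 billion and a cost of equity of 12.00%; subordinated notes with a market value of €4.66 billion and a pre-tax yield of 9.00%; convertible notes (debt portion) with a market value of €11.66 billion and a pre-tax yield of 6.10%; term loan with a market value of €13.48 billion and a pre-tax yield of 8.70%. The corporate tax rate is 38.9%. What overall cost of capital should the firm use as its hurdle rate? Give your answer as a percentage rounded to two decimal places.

8.05%

Total capital V = 25.12 + 4.66 + 11.66 + 13.48 = 54.92.
Equity: weight = 25.12/54.92 = 0.4574; cost = 12%.
Subordinated notes: weight = 4.66/54.92 = 0.0849; after-tax cost = 9% × (1 − 38.9%) = 5.4990%.
Convertible notes (debt portion): weight = 11.66/54.92 = 0.2123; after-tax cost = 6.1% × (1 − 38.9%) = 3.7271%.
Term loan: weight = 13.48/54.92 = 0.2454; after-tax cost = 8.7% × (1 − 38.9%) = 5.3157%.
WACC = 0.4574 × 12.0000% + 0.0849 × 5.4990% + 0.2123 × 3.7271% + 0.2454 × 5.3157% = 8.0513%.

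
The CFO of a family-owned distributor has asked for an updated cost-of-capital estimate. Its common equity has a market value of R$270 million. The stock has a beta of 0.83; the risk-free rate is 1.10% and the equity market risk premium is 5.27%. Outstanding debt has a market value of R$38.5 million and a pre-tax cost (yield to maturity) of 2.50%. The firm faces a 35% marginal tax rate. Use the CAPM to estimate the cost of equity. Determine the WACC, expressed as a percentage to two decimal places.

4.99%

Cost of equity via CAPM: Re = 1.1% + 0.83 × 5.27% = 5.4741%.
Total capital V = 270 + 38.5 = 308.5.
Equity: weight = 270/308.5 = 0.8752; cost = 5.4741%.
Debt: weight = 38.5/308.5 = 0.1248; after-tax cost = 2.5% × (1 − 35%) = 1.6250%.
WACC = 0.8752 × 5.4741% + 0.1248 × 1.6250% = 4.9937%.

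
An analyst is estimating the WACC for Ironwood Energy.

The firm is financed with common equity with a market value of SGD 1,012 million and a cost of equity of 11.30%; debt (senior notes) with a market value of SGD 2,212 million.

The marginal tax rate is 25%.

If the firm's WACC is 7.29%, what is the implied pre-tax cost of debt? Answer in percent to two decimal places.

Total capital V = 1012 + 2212 = 3224.
Equity weight = 1012/3224 = 0.3139.
Senior notes weight = 2212/3224 = 0.6861.
Equity contribution = 0.3139 × 11.3% = 3.5470%.
Remaining for debt = 7.29% − 3.5470% = 3.7430%.
Rd × (1 − 25%) × 0.6861 = 3.7430%  ⇒  Rd = 7.2739%.

7.27%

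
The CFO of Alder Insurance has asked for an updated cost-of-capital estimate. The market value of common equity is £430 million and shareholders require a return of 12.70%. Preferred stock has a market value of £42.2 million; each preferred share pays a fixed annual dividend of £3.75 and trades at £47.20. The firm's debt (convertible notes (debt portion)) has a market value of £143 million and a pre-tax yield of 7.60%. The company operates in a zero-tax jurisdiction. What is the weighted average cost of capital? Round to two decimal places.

Cost of preferred: Rp = 3.75 / 47.2 = 7.9449%.
Total capital V = 430 + 42.2 + 143 = 615.2.
Equity: weight = 430/615.2 = 0.6990; cost = 12.7%.
Preferred: weight = 42.2/615.2 = 0.0686; cost = 7.9449%.
Convertible notes (debt portion): weight = 143/615.2 = 0.2324; after-tax cost = 7.6% × (1 − 0%) = 7.6000%.
WACC = 0.6990 × 12.7000% + 0.0686 × 7.9449% + 0.2324 × 7.6000% = 11.1884%.

11.19%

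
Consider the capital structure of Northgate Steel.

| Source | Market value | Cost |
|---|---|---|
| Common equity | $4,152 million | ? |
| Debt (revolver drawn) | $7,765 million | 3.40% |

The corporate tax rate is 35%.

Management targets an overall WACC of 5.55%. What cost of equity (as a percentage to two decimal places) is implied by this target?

11.80%

Total capital V = 4152 + 7765 = 11917.
Equity weight = 4152/11917 = 0.3484.
Revolver drawn weight = 7765/11917 = 0.6516.
Debt contribution = 0.6516 × 3.4% × (1 − 35%) = 1.4400%.
Required equity contribution = 5.55% − 1.4400% = 4.1100%.
Re = 4.1100% / 0.3484 = 11.7964%.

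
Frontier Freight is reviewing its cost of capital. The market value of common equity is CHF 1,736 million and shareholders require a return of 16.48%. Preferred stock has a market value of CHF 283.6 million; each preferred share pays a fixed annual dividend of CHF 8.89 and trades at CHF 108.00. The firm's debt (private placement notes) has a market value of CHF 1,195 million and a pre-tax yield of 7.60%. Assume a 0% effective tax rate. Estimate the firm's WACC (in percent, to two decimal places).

12.45%

Cost of preferred: Rp = 8.89 / 108.0 = 8.2315%.
Total capital V = 1736 + 283.6 + 1195 = 3214.6.
Equity: weight = 1736/3214.6 = 0.5400; cost = 16.48%.
Preferred: weight = 283.6/3214.6 = 0.0882; cost = 8.2315%.
Private placement notes: weight = 1195/3214.6 = 0.3717; after-tax cost = 7.6% × (1 − 0%) = 7.6000%.
WACC = 0.5400 × 16.4800% + 0.0882 × 8.2315% + 0.3717 × 7.6000% = 12.4512%.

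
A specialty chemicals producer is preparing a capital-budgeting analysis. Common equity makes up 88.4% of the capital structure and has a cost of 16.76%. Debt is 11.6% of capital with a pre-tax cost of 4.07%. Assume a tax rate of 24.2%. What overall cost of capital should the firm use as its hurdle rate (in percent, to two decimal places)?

After-tax cost of debt = 4.07% × (1 − 24.2%) = 3.0851%.
WACC = 0.884 × 16.7600% + 0.116 × 3.0851% = 15.1737%.

15.17%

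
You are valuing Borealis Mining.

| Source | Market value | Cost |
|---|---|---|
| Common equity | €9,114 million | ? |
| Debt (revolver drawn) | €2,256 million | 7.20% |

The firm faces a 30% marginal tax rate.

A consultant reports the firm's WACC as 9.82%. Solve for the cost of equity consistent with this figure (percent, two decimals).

11.00%

Total capital V = 9114 + 2256 = 11370.
Equity weight = 9114/11370 = 0.8016.
Revolver drawn weight = 2256/11370 = 0.1984.
Debt contribution = 0.1984 × 7.2% × (1 − 30%) = 1.0000%.
Required equity contribution = 9.82% − 1.0000% = 8.8200%.
Re = 8.8200% / 0.8016 = 11.0032%.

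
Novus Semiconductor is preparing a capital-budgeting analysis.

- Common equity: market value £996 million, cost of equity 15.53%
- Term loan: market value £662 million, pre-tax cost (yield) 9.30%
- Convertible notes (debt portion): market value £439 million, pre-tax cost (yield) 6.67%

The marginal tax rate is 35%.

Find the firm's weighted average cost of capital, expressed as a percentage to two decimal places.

10.19%

Total capital V = 996 + 662 + 439 = 2097.
Equity: weight = 996/2097 = 0.4750; cost = 15.53%.
Term loan: weight = 662/2097 = 0.3157; after-tax cost = 9.3% × (1 − 35%) = 6.0450%.
Convertible notes (debt portion): weight = 439/2097 = 0.2093; after-tax cost = 6.67% × (1 − 35%) = 4.3355%.
WACC = 0.4750 × 15.5300% + 0.3157 × 6.0450% + 0.2093 × 4.3355% = 10.1922%.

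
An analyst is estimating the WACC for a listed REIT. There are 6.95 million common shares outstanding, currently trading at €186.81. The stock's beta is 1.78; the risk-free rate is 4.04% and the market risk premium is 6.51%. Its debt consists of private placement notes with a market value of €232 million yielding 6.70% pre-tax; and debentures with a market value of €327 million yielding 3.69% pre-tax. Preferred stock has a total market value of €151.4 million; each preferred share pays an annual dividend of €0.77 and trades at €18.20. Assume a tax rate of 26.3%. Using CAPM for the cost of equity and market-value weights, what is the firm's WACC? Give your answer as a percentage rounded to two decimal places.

11.43%

Cost of equity via CAPM: Re = 4.04% + 1.78 × 6.51% = 15.6278%.
Cost of preferred: Rp = 0.77 / 18.2 = 4.2308%.
Market value of equity E = 186.81 × 6.95m = 1298.3295m.
Total capital V = 1298.3295 + 151.4 + 232 + 327 = 2008.7295.
Equity: weight = 1298.3295/2008.7295 = 0.6463; cost = 15.6278%.
Preferred: weight = 151.4/2008.7295 = 0.0754; cost = 4.2308%.
Private placement notes: weight = 232/2008.7295 = 0.1155; after-tax cost = 6.7% × (1 − 26.3%) = 4.9379%.
Debentures: weight = 327/2008.7295 = 0.1628; after-tax cost = 3.69% × (1 − 26.3%) = 2.7195%.
WACC = 0.6463 × 15.6278% + 0.0754 × 4.2308% + 0.1155 × 4.9379% + 0.1628 × 2.7195% = 11.4328%.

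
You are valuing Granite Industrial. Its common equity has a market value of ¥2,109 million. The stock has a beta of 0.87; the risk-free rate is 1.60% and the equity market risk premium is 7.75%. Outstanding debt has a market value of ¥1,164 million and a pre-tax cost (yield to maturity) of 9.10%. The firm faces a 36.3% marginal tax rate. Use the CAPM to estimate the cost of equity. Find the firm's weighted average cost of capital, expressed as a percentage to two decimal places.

Cost of equity via CAPM: Re = 1.6% + 0.87 × 7.75% = 8.3425%.
Total capital V = 2109 + 1164 = 3273.
Equity: weight = 2109/3273 = 0.6444; cost = 8.3425%.
Debt: weight = 1164/3273 = 0.3556; after-tax cost = 9.1% × (1 − 36.3%) = 5.7967%.
WACC = 0.6444 × 8.3425% + 0.3556 × 5.7967% = 7.4371%.

7.44%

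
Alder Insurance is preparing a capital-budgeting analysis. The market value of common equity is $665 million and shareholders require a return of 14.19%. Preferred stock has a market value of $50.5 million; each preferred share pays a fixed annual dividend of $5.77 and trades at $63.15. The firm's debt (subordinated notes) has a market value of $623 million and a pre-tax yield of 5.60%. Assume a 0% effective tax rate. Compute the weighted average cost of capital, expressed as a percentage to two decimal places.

10.00%

Cost of preferred: Rp = 5.77 / 63.15 = 9.1370%.
Total capital V = 665 + 50.5 + 623 = 1338.5.
Equity: weight = 665/1338.5 = 0.4968; cost = 14.19%.
Preferred: weight = 50.5/1338.5 = 0.0377; cost = 9.137%.
Subordinated notes: weight = 623/1338.5 = 0.4654; after-tax cost = 5.6% × (1 − 0%) = 5.6000%.
WACC = 0.4968 × 14.1900% + 0.0377 × 9.1370% + 0.4654 × 5.6000% = 10.0012%.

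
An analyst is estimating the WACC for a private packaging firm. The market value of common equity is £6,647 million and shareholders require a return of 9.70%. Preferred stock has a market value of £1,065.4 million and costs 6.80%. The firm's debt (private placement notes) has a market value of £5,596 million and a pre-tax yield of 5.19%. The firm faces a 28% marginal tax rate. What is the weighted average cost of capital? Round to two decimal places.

6.96%

Total capital V = 6647 + 1065.4 + 5596 = 13308.4.
Equity: weight = 6647/13308.4 = 0.4995; cost = 9.7%.
Preferred: weight = 1065.4/13308.4 = 0.0801; cost = 6.8%.
Private placement notes: weight = 5596/13308.4 = 0.4205; after-tax cost = 5.19% × (1 − 28%) = 3.7368%.
WACC = 0.4995 × 9.7000% + 0.0801 × 6.8000% + 0.4205 × 3.7368% = 6.9604%.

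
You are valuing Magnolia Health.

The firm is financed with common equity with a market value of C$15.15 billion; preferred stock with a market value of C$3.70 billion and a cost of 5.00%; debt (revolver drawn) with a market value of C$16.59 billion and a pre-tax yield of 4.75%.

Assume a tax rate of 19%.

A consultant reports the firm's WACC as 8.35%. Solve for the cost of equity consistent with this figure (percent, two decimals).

Total capital V = 15.15 + 3.7 + 16.59 = 35.44.
Equity weight = 15.15/35.44 = 0.4275.
Preferred weight = 3.7/35.44 = 0.1044.
Revolver drawn weight = 16.59/35.44 = 0.4681.
Debt contribution = 0.4681 × 4.75% × (1 − 19%) = 1.8011%.
Preferred contribution = 0.1044 × 5% = 0.5220%.
Required equity contribution = 8.35% − 2.3231% = 6.0269%.
Re = 6.0269% / 0.4275 = 14.0986%.

14.10%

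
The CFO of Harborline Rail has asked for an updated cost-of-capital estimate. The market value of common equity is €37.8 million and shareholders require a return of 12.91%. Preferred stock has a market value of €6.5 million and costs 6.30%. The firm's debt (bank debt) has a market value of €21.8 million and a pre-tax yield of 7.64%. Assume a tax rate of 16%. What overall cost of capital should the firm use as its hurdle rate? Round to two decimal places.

Total capital V = 37.8 + 6.5 + 21.8 = 66.1.
Equity: weight = 37.8/66.1 = 0.5719; cost = 12.91%.
Preferred: weight = 6.5/66.1 = 0.0983; cost = 6.3%.
Bank debt: weight = 21.8/66.1 = 0.3298; after-tax cost = 7.64% × (1 − 16%) = 6.4176%.
WACC = 0.5719 × 12.9100% + 0.0983 × 6.3000% + 0.3298 × 6.4176% = 10.1188%.

10.12%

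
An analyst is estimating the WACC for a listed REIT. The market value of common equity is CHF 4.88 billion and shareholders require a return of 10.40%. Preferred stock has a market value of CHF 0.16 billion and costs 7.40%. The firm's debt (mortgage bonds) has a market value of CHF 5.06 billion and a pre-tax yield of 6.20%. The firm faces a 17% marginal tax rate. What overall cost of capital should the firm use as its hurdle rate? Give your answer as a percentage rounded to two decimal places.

Total capital V = 4.88 + 0.16 + 5.06 = 10.1.
Equity: weight = 4.88/10.1 = 0.4832; cost = 10.4%.
Preferred: weight = 0.16/10.1 = 0.0158; cost = 7.4%.
Mortgage bonds: weight = 5.06/10.1 = 0.5010; after-tax cost = 6.2% × (1 − 17%) = 5.1460%.
WACC = 0.4832 × 10.4000% + 0.0158 × 7.4000% + 0.5010 × 5.1460% = 7.7203%.

7.72%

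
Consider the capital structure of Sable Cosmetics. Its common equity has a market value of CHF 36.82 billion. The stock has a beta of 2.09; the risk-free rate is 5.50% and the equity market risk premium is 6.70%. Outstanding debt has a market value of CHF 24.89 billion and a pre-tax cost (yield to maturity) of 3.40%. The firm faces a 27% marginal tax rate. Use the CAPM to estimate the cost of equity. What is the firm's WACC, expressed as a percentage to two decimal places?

Cost of equity via CAPM: Re = 5.5% + 2.09 × 6.7% = 19.5030%.
Total capital V = 36.82 + 24.89 = 61.71.
Equity: weight = 36.82/61.71 = 0.5967; cost = 19.503%.
Debt: weight = 24.89/61.71 = 0.4033; after-tax cost = 3.4% × (1 − 27%) = 2.4820%.
WACC = 0.5967 × 19.5030% + 0.4033 × 2.4820% = 12.6378%.

12.64%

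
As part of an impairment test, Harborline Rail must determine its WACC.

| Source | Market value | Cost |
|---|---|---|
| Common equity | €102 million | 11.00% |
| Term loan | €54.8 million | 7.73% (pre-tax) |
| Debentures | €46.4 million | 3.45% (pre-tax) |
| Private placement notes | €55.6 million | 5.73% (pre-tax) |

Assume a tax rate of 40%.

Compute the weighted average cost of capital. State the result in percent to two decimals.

6.43%

Total capital V = 102 + 54.8 + 46.4 + 55.6 = 258.8.
Equity: weight = 102/258.8 = 0.3941; cost = 11%.
Term loan: weight = 54.8/258.8 = 0.2117; after-tax cost = 7.73% × (1 − 40%) = 4.6380%.
Debentures: weight = 46.4/258.8 = 0.1793; after-tax cost = 3.45% × (1 − 40%) = 2.0700%.
Private placement notes: weight = 55.6/258.8 = 0.2148; after-tax cost = 5.73% × (1 − 40%) = 3.4380%.
WACC = 0.3941 × 11.0000% + 0.2117 × 4.6380% + 0.1793 × 2.0700% + 0.2148 × 3.4380% = 6.4272%.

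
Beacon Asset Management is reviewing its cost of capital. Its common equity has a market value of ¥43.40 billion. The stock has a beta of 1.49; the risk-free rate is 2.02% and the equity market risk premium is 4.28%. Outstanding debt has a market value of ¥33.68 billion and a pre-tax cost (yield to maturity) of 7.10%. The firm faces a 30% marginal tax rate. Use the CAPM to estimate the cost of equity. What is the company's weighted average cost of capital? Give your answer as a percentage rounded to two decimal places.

6.90%

Cost of equity via CAPM: Re = 2.02% + 1.49 × 4.28% = 8.3972%.
Total capital V = 43.4 + 33.68 = 77.08.
Equity: weight = 43.4/77.08 = 0.5631; cost = 8.3972%.
Debt: weight = 33.68/77.08 = 0.4369; after-tax cost = 7.1% × (1 − 30%) = 4.9700%.
WACC = 0.5631 × 8.3972% + 0.4369 × 4.9700% = 6.8997%.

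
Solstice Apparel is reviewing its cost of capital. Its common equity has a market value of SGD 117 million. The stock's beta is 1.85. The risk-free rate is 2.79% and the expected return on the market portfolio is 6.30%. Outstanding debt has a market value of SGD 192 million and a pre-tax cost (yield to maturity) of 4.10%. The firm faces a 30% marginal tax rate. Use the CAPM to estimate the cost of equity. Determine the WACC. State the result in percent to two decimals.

5.30%

Market risk premium = 6.3% − 2.79% = 3.51%.
Cost of equity via CAPM: Re = 2.79% + 1.85 × 3.51% = 9.2835%.
Total capital V = 117 + 192 = 309.
Equity: weight = 117/309 = 0.3786; cost = 9.2835%.
Debt: weight = 192/309 = 0.6214; after-tax cost = 4.1% × (1 − 30%) = 2.8700%.
WACC = 0.3786 × 9.2835% + 0.6214 × 2.8700% = 5.2984%.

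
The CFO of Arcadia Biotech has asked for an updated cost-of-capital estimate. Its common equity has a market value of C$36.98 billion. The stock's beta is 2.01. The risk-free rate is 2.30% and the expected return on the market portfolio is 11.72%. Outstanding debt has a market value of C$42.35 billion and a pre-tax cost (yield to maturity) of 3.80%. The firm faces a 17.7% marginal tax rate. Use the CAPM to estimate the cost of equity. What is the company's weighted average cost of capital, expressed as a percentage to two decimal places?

Market risk premium = 11.72% − 2.3% = 9.42%.
Cost of equity via CAPM: Re = 2.3% + 2.01 × 9.42% = 21.2342%.
Total capital V = 36.98 + 42.35 = 79.33.
Equity: weight = 36.98/79.33 = 0.4662; cost = 21.2342%.
Debt: weight = 42.35/79.33 = 0.5338; after-tax cost = 3.8% × (1 − 17.7%) = 3.1274%.
WACC = 0.4662 × 21.2342% + 0.5338 × 3.1274% = 11.5680%.

11.57%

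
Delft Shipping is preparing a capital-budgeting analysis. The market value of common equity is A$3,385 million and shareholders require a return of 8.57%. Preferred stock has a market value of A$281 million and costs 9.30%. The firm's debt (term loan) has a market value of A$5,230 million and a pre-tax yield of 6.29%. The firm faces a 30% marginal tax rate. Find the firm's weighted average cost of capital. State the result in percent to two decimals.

Total capital V = 3385 + 281 + 5230 = 8896.
Equity: weight = 3385/8896 = 0.3805; cost = 8.57%.
Preferred: weight = 281/8896 = 0.0316; cost = 9.3%.
Term loan: weight = 5230/8896 = 0.5879; after-tax cost = 6.29% × (1 − 30%) = 4.4030%.
WACC = 0.3805 × 8.5700% + 0.0316 × 9.3000% + 0.5879 × 4.4030% = 6.1433%.

6.14%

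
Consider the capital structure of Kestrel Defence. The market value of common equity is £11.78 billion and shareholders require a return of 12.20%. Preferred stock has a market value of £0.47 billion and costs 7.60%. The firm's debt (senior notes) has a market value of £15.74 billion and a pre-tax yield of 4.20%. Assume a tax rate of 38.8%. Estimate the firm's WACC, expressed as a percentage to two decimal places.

6.71%

Total capital V = 11.78 + 0.47 + 15.74 = 27.99.
Equity: weight = 11.78/27.99 = 0.4209; cost = 12.2%.
Preferred: weight = 0.47/27.99 = 0.0168; cost = 7.6%.
Senior notes: weight = 15.74/27.99 = 0.5623; after-tax cost = 4.2% × (1 − 38.8%) = 2.5704%.
WACC = 0.4209 × 12.2000% + 0.0168 × 7.6000% + 0.5623 × 2.5704% = 6.7076%.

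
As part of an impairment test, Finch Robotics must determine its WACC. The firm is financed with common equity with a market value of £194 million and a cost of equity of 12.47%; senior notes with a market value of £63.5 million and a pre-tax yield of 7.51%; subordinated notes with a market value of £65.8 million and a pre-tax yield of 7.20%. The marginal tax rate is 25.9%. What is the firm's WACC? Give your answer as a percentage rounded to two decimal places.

Total capital V = 194 + 63.5 + 65.8 = 323.3.
Equity: weight = 194/323.3 = 0.6001; cost = 12.47%.
Senior notes: weight = 63.5/323.3 = 0.1964; after-tax cost = 7.51% × (1 − 25.9%) = 5.5649%.
Subordinated notes: weight = 65.8/323.3 = 0.2035; after-tax cost = 7.2% × (1 − 25.9%) = 5.3352%.
WACC = 0.6001 × 12.4700% + 0.1964 × 5.5649% + 0.2035 × 5.3352% = 9.6616%.

9.66%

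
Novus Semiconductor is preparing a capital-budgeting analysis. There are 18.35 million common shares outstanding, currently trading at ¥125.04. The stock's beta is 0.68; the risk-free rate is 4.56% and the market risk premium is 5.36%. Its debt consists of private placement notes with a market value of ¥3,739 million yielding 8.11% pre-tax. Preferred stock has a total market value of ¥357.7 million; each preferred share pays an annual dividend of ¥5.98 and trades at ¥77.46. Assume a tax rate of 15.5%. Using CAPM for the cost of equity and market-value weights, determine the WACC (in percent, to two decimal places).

7.39%

Cost of equity via CAPM: Re = 4.56% + 0.68 × 5.36% = 8.2048%.
Cost of preferred: Rp = 5.98 / 77.46 = 7.7201%.
Market value of equity E = 125.04 × 18.35m = 2294.484m.
Total capital V = 2294.484 + 357.7 + 3739 = 6391.184.
Equity: weight = 2294.484/6391.184 = 0.3590; cost = 8.2048%.
Preferred: weight = 357.7/6391.184 = 0.0560; cost = 7.7201%.
Private placement notes: weight = 3739/6391.184 = 0.5850; after-tax cost = 8.11% × (1 − 15.5%) = 6.8529%.
WACC = 0.3590 × 8.2048% + 0.0560 × 7.7201% + 0.5850 × 6.8529% = 7.3868%.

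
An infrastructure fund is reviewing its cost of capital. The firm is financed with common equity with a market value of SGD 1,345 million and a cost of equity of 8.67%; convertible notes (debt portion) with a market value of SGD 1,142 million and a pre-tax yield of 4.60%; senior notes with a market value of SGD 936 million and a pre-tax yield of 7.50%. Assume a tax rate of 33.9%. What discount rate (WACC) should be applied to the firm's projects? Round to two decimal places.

Total capital V = 1345 + 1142 + 936 = 3423.
Equity: weight = 1345/3423 = 0.3929; cost = 8.67%.
Convertible notes (debt portion): weight = 1142/3423 = 0.3336; after-tax cost = 4.6% × (1 − 33.9%) = 3.0406%.
Senior notes: weight = 936/3423 = 0.2734; after-tax cost = 7.5% × (1 − 33.9%) = 4.9575%.
WACC = 0.3929 × 8.6700% + 0.3336 × 3.0406% + 0.2734 × 4.9575% = 5.7767%.

5.78%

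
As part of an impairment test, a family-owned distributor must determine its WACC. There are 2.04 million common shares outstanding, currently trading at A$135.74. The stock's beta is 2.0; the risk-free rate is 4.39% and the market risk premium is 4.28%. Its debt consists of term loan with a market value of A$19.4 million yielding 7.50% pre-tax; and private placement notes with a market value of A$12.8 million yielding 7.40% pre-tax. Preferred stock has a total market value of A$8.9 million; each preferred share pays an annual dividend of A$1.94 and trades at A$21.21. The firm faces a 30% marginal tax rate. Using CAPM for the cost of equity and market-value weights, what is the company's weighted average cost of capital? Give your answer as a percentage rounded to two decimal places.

12.06%

Cost of equity via CAPM: Re = 4.39% + 2.0 × 4.28% = 12.9500%.
Cost of preferred: Rp = 1.94 / 21.21 = 9.1466%.
Market value of equity E = 135.74 × 2.04m = 276.9096m.
Total capital V = 276.9096 + 8.9 + 19.4 + 12.8 = 318.0096.
Equity: weight = 276.9096/318.0096 = 0.8708; cost = 12.95%.
Preferred: weight = 8.9/318.0096 = 0.0280; cost = 9.1466%.
Term loan: weight = 19.4/318.0096 = 0.0610; after-tax cost = 7.5% × (1 − 30%) = 5.2500%.
Private placement notes: weight = 12.8/318.0096 = 0.0403; after-tax cost = 7.4% × (1 − 30%) = 5.1800%.
WACC = 0.8708 × 12.9500% + 0.0280 × 9.1466% + 0.0610 × 5.2500% + 0.0403 × 5.1800% = 12.0611%.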